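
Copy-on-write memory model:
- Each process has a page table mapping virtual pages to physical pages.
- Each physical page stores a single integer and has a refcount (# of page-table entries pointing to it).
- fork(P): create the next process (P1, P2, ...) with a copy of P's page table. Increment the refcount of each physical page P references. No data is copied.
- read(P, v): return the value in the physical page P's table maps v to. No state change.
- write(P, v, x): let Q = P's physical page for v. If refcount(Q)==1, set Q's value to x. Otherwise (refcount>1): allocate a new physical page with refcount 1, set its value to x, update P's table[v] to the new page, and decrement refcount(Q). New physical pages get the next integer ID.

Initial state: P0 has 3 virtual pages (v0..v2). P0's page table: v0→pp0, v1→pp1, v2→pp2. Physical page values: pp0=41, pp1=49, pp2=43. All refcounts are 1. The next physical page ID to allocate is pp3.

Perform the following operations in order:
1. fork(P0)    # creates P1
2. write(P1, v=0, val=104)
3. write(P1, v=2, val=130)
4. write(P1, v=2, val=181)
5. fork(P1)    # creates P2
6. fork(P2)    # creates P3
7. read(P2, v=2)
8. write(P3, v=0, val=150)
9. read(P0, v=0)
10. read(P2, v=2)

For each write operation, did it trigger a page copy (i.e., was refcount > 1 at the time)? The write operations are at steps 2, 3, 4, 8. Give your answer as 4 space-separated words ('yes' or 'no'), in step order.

Op 1: fork(P0) -> P1. 3 ppages; refcounts: pp0:2 pp1:2 pp2:2
Op 2: write(P1, v0, 104). refcount(pp0)=2>1 -> COPY to pp3. 4 ppages; refcounts: pp0:1 pp1:2 pp2:2 pp3:1
Op 3: write(P1, v2, 130). refcount(pp2)=2>1 -> COPY to pp4. 5 ppages; refcounts: pp0:1 pp1:2 pp2:1 pp3:1 pp4:1
Op 4: write(P1, v2, 181). refcount(pp4)=1 -> write in place. 5 ppages; refcounts: pp0:1 pp1:2 pp2:1 pp3:1 pp4:1
Op 5: fork(P1) -> P2. 5 ppages; refcounts: pp0:1 pp1:3 pp2:1 pp3:2 pp4:2
Op 6: fork(P2) -> P3. 5 ppages; refcounts: pp0:1 pp1:4 pp2:1 pp3:3 pp4:3
Op 7: read(P2, v2) -> 181. No state change.
Op 8: write(P3, v0, 150). refcount(pp3)=3>1 -> COPY to pp5. 6 ppages; refcounts: pp0:1 pp1:4 pp2:1 pp3:2 pp4:3 pp5:1
Op 9: read(P0, v0) -> 41. No state change.
Op 10: read(P2, v2) -> 181. No state change.

yes yes no yes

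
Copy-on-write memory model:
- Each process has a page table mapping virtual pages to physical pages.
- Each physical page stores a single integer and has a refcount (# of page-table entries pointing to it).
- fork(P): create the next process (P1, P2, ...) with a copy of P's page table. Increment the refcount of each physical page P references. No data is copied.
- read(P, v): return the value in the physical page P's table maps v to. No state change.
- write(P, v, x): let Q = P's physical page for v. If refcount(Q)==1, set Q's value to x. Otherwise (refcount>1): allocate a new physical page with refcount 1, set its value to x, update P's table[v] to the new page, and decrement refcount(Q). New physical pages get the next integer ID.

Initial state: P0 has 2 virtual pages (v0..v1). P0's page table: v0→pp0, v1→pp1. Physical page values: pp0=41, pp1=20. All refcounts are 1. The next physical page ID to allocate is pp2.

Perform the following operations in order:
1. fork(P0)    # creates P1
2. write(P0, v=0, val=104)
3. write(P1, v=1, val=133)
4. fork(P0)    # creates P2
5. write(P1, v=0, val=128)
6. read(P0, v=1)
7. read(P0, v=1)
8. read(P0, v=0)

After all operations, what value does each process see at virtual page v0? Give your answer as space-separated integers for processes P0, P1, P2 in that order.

Answer: 104 128 104

Derivation:
Op 1: fork(P0) -> P1. 2 ppages; refcounts: pp0:2 pp1:2
Op 2: write(P0, v0, 104). refcount(pp0)=2>1 -> COPY to pp2. 3 ppages; refcounts: pp0:1 pp1:2 pp2:1
Op 3: write(P1, v1, 133). refcount(pp1)=2>1 -> COPY to pp3. 4 ppages; refcounts: pp0:1 pp1:1 pp2:1 pp3:1
Op 4: fork(P0) -> P2. 4 ppages; refcounts: pp0:1 pp1:2 pp2:2 pp3:1
Op 5: write(P1, v0, 128). refcount(pp0)=1 -> write in place. 4 ppages; refcounts: pp0:1 pp1:2 pp2:2 pp3:1
Op 6: read(P0, v1) -> 20. No state change.
Op 7: read(P0, v1) -> 20. No state change.
Op 8: read(P0, v0) -> 104. No state change.
P0: v0 -> pp2 = 104
P1: v0 -> pp0 = 128
P2: v0 -> pp2 = 104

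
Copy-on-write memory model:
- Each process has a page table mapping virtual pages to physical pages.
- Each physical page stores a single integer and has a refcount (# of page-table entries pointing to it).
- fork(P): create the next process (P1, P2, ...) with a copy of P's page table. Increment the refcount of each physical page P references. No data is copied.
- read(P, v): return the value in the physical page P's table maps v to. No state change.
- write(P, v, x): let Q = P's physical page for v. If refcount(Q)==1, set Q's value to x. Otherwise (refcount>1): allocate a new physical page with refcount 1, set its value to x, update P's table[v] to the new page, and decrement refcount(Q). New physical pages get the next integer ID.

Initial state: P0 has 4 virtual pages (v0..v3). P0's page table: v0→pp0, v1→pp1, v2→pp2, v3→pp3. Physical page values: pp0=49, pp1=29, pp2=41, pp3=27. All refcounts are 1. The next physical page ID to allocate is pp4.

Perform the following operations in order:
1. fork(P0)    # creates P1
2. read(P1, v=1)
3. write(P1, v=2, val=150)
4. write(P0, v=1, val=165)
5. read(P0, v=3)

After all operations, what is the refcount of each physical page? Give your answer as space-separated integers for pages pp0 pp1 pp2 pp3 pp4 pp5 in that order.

Op 1: fork(P0) -> P1. 4 ppages; refcounts: pp0:2 pp1:2 pp2:2 pp3:2
Op 2: read(P1, v1) -> 29. No state change.
Op 3: write(P1, v2, 150). refcount(pp2)=2>1 -> COPY to pp4. 5 ppages; refcounts: pp0:2 pp1:2 pp2:1 pp3:2 pp4:1
Op 4: write(P0, v1, 165). refcount(pp1)=2>1 -> COPY to pp5. 6 ppages; refcounts: pp0:2 pp1:1 pp2:1 pp3:2 pp4:1 pp5:1
Op 5: read(P0, v3) -> 27. No state change.

Answer: 2 1 1 2 1 1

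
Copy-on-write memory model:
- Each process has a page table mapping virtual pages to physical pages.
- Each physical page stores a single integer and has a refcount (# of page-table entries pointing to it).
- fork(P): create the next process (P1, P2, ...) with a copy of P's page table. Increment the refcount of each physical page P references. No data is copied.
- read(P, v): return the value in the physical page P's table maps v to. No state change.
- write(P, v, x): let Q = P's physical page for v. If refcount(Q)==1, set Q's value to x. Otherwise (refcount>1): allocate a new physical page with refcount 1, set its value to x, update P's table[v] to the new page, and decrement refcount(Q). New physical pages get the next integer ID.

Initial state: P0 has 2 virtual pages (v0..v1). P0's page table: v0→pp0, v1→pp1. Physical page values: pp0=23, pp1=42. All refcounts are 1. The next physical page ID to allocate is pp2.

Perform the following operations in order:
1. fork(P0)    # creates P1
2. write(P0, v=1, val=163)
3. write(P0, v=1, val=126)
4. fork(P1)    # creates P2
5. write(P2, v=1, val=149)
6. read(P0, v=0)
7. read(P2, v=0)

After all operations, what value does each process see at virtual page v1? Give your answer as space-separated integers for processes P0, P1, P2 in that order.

Op 1: fork(P0) -> P1. 2 ppages; refcounts: pp0:2 pp1:2
Op 2: write(P0, v1, 163). refcount(pp1)=2>1 -> COPY to pp2. 3 ppages; refcounts: pp0:2 pp1:1 pp2:1
Op 3: write(P0, v1, 126). refcount(pp2)=1 -> write in place. 3 ppages; refcounts: pp0:2 pp1:1 pp2:1
Op 4: fork(P1) -> P2. 3 ppages; refcounts: pp0:3 pp1:2 pp2:1
Op 5: write(P2, v1, 149). refcount(pp1)=2>1 -> COPY to pp3. 4 ppages; refcounts: pp0:3 pp1:1 pp2:1 pp3:1
Op 6: read(P0, v0) -> 23. No state change.
Op 7: read(P2, v0) -> 23. No state change.
P0: v1 -> pp2 = 126
P1: v1 -> pp1 = 42
P2: v1 -> pp3 = 149

Answer: 126 42 149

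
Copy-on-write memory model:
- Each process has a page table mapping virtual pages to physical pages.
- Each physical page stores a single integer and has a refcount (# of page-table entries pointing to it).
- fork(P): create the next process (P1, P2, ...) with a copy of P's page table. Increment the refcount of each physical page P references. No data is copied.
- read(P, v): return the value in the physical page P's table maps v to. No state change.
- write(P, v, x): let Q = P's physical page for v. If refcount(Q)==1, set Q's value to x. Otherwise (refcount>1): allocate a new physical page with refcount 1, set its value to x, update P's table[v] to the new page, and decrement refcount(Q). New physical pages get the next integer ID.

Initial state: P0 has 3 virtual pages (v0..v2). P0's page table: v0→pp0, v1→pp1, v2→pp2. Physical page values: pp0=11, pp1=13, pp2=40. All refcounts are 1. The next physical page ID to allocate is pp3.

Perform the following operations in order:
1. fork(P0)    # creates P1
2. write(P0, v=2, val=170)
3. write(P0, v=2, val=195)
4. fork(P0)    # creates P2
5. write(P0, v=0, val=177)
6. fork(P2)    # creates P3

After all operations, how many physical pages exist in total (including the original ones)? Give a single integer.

Answer: 5

Derivation:
Op 1: fork(P0) -> P1. 3 ppages; refcounts: pp0:2 pp1:2 pp2:2
Op 2: write(P0, v2, 170). refcount(pp2)=2>1 -> COPY to pp3. 4 ppages; refcounts: pp0:2 pp1:2 pp2:1 pp3:1
Op 3: write(P0, v2, 195). refcount(pp3)=1 -> write in place. 4 ppages; refcounts: pp0:2 pp1:2 pp2:1 pp3:1
Op 4: fork(P0) -> P2. 4 ppages; refcounts: pp0:3 pp1:3 pp2:1 pp3:2
Op 5: write(P0, v0, 177). refcount(pp0)=3>1 -> COPY to pp4. 5 ppages; refcounts: pp0:2 pp1:3 pp2:1 pp3:2 pp4:1
Op 6: fork(P2) -> P3. 5 ppages; refcounts: pp0:3 pp1:4 pp2:1 pp3:3 pp4:1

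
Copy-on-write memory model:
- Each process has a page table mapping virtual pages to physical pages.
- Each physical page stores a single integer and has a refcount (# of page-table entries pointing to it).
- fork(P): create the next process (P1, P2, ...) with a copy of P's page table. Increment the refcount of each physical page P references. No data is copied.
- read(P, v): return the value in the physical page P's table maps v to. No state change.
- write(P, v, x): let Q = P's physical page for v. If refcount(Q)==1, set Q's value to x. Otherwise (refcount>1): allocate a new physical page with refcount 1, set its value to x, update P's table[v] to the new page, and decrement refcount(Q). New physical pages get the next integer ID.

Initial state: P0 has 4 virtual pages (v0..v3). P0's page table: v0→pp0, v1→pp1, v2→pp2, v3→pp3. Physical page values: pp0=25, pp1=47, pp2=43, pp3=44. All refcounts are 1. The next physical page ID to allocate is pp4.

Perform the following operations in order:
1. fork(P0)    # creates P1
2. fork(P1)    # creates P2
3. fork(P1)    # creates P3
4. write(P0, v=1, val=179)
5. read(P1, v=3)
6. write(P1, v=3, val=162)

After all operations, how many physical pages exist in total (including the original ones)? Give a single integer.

Answer: 6

Derivation:
Op 1: fork(P0) -> P1. 4 ppages; refcounts: pp0:2 pp1:2 pp2:2 pp3:2
Op 2: fork(P1) -> P2. 4 ppages; refcounts: pp0:3 pp1:3 pp2:3 pp3:3
Op 3: fork(P1) -> P3. 4 ppages; refcounts: pp0:4 pp1:4 pp2:4 pp3:4
Op 4: write(P0, v1, 179). refcount(pp1)=4>1 -> COPY to pp4. 5 ppages; refcounts: pp0:4 pp1:3 pp2:4 pp3:4 pp4:1
Op 5: read(P1, v3) -> 44. No state change.
Op 6: write(P1, v3, 162). refcount(pp3)=4>1 -> COPY to pp5. 6 ppages; refcounts: pp0:4 pp1:3 pp2:4 pp3:3 pp4:1 pp5:1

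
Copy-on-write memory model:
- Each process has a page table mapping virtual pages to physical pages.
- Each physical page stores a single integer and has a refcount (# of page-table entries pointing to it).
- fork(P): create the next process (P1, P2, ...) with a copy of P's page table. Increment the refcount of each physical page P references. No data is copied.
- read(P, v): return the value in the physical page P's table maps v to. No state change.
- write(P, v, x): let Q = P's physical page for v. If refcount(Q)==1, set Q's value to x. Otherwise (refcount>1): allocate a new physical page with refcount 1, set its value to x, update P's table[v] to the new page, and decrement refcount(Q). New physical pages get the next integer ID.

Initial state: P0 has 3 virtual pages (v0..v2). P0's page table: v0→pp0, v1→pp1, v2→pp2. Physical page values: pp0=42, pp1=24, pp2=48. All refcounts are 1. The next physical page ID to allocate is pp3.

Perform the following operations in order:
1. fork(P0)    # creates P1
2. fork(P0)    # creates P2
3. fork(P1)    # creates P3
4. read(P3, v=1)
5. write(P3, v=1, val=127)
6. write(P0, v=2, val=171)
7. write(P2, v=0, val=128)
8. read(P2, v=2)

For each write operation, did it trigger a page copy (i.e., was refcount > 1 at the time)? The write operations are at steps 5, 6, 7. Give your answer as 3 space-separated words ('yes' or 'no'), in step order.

Op 1: fork(P0) -> P1. 3 ppages; refcounts: pp0:2 pp1:2 pp2:2
Op 2: fork(P0) -> P2. 3 ppages; refcounts: pp0:3 pp1:3 pp2:3
Op 3: fork(P1) -> P3. 3 ppages; refcounts: pp0:4 pp1:4 pp2:4
Op 4: read(P3, v1) -> 24. No state change.
Op 5: write(P3, v1, 127). refcount(pp1)=4>1 -> COPY to pp3. 4 ppages; refcounts: pp0:4 pp1:3 pp2:4 pp3:1
Op 6: write(P0, v2, 171). refcount(pp2)=4>1 -> COPY to pp4. 5 ppages; refcounts: pp0:4 pp1:3 pp2:3 pp3:1 pp4:1
Op 7: write(P2, v0, 128). refcount(pp0)=4>1 -> COPY to pp5. 6 ppages; refcounts: pp0:3 pp1:3 pp2:3 pp3:1 pp4:1 pp5:1
Op 8: read(P2, v2) -> 48. No state change.

yes yes yes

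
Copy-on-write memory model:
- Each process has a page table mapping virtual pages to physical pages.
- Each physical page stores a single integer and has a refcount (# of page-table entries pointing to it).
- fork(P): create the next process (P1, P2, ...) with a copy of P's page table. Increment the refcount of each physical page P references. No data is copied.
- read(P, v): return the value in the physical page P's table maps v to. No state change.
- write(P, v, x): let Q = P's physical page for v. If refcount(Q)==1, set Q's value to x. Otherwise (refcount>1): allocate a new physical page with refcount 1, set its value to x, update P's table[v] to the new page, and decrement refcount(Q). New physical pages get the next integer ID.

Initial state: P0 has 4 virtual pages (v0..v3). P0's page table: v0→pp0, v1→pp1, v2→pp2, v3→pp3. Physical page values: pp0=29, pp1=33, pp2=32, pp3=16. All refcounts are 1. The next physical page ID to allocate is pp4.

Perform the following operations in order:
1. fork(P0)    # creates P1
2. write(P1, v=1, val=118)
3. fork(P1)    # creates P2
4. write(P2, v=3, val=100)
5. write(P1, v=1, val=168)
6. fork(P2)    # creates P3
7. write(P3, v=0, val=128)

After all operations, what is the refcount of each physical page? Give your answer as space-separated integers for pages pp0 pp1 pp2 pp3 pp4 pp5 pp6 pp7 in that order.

Op 1: fork(P0) -> P1. 4 ppages; refcounts: pp0:2 pp1:2 pp2:2 pp3:2
Op 2: write(P1, v1, 118). refcount(pp1)=2>1 -> COPY to pp4. 5 ppages; refcounts: pp0:2 pp1:1 pp2:2 pp3:2 pp4:1
Op 3: fork(P1) -> P2. 5 ppages; refcounts: pp0:3 pp1:1 pp2:3 pp3:3 pp4:2
Op 4: write(P2, v3, 100). refcount(pp3)=3>1 -> COPY to pp5. 6 ppages; refcounts: pp0:3 pp1:1 pp2:3 pp3:2 pp4:2 pp5:1
Op 5: write(P1, v1, 168). refcount(pp4)=2>1 -> COPY to pp6. 7 ppages; refcounts: pp0:3 pp1:1 pp2:3 pp3:2 pp4:1 pp5:1 pp6:1
Op 6: fork(P2) -> P3. 7 ppages; refcounts: pp0:4 pp1:1 pp2:4 pp3:2 pp4:2 pp5:2 pp6:1
Op 7: write(P3, v0, 128). refcount(pp0)=4>1 -> COPY to pp7. 8 ppages; refcounts: pp0:3 pp1:1 pp2:4 pp3:2 pp4:2 pp5:2 pp6:1 pp7:1

Answer: 3 1 4 2 2 2 1 1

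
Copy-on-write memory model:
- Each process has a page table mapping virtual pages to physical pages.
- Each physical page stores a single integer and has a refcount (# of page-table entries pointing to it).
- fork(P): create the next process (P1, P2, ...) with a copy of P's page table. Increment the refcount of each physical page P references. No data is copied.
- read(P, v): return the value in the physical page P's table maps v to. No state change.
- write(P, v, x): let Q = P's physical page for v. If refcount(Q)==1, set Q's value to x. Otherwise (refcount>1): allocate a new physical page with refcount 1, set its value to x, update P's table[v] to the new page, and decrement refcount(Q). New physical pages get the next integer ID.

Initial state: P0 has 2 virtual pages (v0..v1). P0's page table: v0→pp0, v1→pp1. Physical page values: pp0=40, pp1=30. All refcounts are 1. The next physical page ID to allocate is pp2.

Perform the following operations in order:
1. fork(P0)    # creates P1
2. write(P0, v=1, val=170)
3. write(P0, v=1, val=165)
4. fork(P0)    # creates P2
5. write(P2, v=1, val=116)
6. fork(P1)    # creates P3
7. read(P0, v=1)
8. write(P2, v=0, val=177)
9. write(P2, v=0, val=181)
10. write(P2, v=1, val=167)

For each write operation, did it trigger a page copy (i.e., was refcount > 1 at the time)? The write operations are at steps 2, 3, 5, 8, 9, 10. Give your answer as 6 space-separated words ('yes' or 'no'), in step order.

Op 1: fork(P0) -> P1. 2 ppages; refcounts: pp0:2 pp1:2
Op 2: write(P0, v1, 170). refcount(pp1)=2>1 -> COPY to pp2. 3 ppages; refcounts: pp0:2 pp1:1 pp2:1
Op 3: write(P0, v1, 165). refcount(pp2)=1 -> write in place. 3 ppages; refcounts: pp0:2 pp1:1 pp2:1
Op 4: fork(P0) -> P2. 3 ppages; refcounts: pp0:3 pp1:1 pp2:2
Op 5: write(P2, v1, 116). refcount(pp2)=2>1 -> COPY to pp3. 4 ppages; refcounts: pp0:3 pp1:1 pp2:1 pp3:1
Op 6: fork(P1) -> P3. 4 ppages; refcounts: pp0:4 pp1:2 pp2:1 pp3:1
Op 7: read(P0, v1) -> 165. No state change.
Op 8: write(P2, v0, 177). refcount(pp0)=4>1 -> COPY to pp4. 5 ppages; refcounts: pp0:3 pp1:2 pp2:1 pp3:1 pp4:1
Op 9: write(P2, v0, 181). refcount(pp4)=1 -> write in place. 5 ppages; refcounts: pp0:3 pp1:2 pp2:1 pp3:1 pp4:1
Op 10: write(P2, v1, 167). refcount(pp3)=1 -> write in place. 5 ppages; refcounts: pp0:3 pp1:2 pp2:1 pp3:1 pp4:1

yes no yes yes no no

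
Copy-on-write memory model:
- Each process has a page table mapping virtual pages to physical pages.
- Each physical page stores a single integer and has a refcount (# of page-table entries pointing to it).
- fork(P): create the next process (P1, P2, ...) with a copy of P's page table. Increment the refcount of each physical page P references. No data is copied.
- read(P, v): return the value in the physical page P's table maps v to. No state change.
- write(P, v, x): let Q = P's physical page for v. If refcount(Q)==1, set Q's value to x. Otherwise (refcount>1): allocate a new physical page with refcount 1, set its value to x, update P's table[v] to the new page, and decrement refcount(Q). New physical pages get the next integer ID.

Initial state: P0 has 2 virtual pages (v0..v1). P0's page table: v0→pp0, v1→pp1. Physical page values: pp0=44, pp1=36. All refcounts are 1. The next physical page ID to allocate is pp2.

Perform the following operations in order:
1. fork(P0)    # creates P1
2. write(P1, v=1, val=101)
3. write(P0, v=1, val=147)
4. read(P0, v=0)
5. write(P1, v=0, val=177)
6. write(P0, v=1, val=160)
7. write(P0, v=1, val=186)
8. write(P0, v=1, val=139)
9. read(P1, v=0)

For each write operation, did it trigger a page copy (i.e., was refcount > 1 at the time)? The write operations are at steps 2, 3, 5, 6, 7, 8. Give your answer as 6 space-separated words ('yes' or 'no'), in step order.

Op 1: fork(P0) -> P1. 2 ppages; refcounts: pp0:2 pp1:2
Op 2: write(P1, v1, 101). refcount(pp1)=2>1 -> COPY to pp2. 3 ppages; refcounts: pp0:2 pp1:1 pp2:1
Op 3: write(P0, v1, 147). refcount(pp1)=1 -> write in place. 3 ppages; refcounts: pp0:2 pp1:1 pp2:1
Op 4: read(P0, v0) -> 44. No state change.
Op 5: write(P1, v0, 177). refcount(pp0)=2>1 -> COPY to pp3. 4 ppages; refcounts: pp0:1 pp1:1 pp2:1 pp3:1
Op 6: write(P0, v1, 160). refcount(pp1)=1 -> write in place. 4 ppages; refcounts: pp0:1 pp1:1 pp2:1 pp3:1
Op 7: write(P0, v1, 186). refcount(pp1)=1 -> write in place. 4 ppages; refcounts: pp0:1 pp1:1 pp2:1 pp3:1
Op 8: write(P0, v1, 139). refcount(pp1)=1 -> write in place. 4 ppages; refcounts: pp0:1 pp1:1 pp2:1 pp3:1
Op 9: read(P1, v0) -> 177. No state change.

yes no yes no no no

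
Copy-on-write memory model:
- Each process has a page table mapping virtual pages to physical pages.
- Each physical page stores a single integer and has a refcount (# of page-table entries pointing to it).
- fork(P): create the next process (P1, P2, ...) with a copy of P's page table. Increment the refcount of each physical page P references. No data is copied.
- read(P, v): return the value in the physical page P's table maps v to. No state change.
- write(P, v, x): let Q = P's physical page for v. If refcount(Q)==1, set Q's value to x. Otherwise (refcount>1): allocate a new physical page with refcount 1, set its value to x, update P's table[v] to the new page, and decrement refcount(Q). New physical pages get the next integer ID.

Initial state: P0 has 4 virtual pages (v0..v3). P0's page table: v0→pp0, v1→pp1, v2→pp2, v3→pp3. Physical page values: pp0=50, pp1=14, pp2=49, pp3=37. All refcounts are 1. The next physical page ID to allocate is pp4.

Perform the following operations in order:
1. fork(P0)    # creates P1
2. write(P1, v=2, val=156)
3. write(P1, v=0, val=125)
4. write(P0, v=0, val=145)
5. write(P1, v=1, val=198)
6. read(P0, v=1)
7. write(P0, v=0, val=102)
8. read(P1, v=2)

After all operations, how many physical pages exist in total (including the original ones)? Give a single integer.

Answer: 7

Derivation:
Op 1: fork(P0) -> P1. 4 ppages; refcounts: pp0:2 pp1:2 pp2:2 pp3:2
Op 2: write(P1, v2, 156). refcount(pp2)=2>1 -> COPY to pp4. 5 ppages; refcounts: pp0:2 pp1:2 pp2:1 pp3:2 pp4:1
Op 3: write(P1, v0, 125). refcount(pp0)=2>1 -> COPY to pp5. 6 ppages; refcounts: pp0:1 pp1:2 pp2:1 pp3:2 pp4:1 pp5:1
Op 4: write(P0, v0, 145). refcount(pp0)=1 -> write in place. 6 ppages; refcounts: pp0:1 pp1:2 pp2:1 pp3:2 pp4:1 pp5:1
Op 5: write(P1, v1, 198). refcount(pp1)=2>1 -> COPY to pp6. 7 ppages; refcounts: pp0:1 pp1:1 pp2:1 pp3:2 pp4:1 pp5:1 pp6:1
Op 6: read(P0, v1) -> 14. No state change.
Op 7: write(P0, v0, 102). refcount(pp0)=1 -> write in place. 7 ppages; refcounts: pp0:1 pp1:1 pp2:1 pp3:2 pp4:1 pp5:1 pp6:1
Op 8: read(P1, v2) -> 156. No state change.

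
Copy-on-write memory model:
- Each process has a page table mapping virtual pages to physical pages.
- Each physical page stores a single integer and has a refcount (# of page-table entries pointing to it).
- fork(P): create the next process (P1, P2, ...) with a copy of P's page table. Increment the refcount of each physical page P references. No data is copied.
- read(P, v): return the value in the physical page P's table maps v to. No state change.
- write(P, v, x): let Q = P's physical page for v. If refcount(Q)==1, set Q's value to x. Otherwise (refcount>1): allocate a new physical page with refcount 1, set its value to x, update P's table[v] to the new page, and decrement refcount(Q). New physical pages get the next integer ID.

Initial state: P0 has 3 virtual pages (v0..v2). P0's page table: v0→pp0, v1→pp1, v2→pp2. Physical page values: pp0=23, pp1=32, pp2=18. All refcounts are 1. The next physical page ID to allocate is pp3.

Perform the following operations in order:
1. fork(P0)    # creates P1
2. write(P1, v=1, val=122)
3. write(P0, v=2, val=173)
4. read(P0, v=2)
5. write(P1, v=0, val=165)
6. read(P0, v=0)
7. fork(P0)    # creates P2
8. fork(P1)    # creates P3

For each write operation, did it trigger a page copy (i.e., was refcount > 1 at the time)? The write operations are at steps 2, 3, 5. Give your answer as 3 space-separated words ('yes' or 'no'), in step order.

Op 1: fork(P0) -> P1. 3 ppages; refcounts: pp0:2 pp1:2 pp2:2
Op 2: write(P1, v1, 122). refcount(pp1)=2>1 -> COPY to pp3. 4 ppages; refcounts: pp0:2 pp1:1 pp2:2 pp3:1
Op 3: write(P0, v2, 173). refcount(pp2)=2>1 -> COPY to pp4. 5 ppages; refcounts: pp0:2 pp1:1 pp2:1 pp3:1 pp4:1
Op 4: read(P0, v2) -> 173. No state change.
Op 5: write(P1, v0, 165). refcount(pp0)=2>1 -> COPY to pp5. 6 ppages; refcounts: pp0:1 pp1:1 pp2:1 pp3:1 pp4:1 pp5:1
Op 6: read(P0, v0) -> 23. No state change.
Op 7: fork(P0) -> P2. 6 ppages; refcounts: pp0:2 pp1:2 pp2:1 pp3:1 pp4:2 pp5:1
Op 8: fork(P1) -> P3. 6 ppages; refcounts: pp0:2 pp1:2 pp2:2 pp3:2 pp4:2 pp5:2

yes yes yes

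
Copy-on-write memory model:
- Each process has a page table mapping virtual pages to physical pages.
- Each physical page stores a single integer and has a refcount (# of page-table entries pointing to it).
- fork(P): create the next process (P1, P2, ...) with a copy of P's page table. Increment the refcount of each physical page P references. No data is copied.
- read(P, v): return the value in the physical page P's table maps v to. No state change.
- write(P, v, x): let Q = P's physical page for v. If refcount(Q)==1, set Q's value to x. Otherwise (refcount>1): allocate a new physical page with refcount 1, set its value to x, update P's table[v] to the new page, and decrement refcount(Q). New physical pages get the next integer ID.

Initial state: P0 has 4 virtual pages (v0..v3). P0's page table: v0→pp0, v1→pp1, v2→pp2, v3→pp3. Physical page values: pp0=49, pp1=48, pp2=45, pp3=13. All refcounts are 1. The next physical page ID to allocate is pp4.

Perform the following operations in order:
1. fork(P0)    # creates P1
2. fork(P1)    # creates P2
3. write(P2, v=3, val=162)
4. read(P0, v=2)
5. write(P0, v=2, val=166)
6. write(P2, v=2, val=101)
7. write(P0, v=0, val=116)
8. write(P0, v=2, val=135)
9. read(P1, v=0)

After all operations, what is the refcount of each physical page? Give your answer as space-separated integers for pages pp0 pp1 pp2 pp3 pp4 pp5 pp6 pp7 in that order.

Answer: 2 3 1 2 1 1 1 1

Derivation:
Op 1: fork(P0) -> P1. 4 ppages; refcounts: pp0:2 pp1:2 pp2:2 pp3:2
Op 2: fork(P1) -> P2. 4 ppages; refcounts: pp0:3 pp1:3 pp2:3 pp3:3
Op 3: write(P2, v3, 162). refcount(pp3)=3>1 -> COPY to pp4. 5 ppages; refcounts: pp0:3 pp1:3 pp2:3 pp3:2 pp4:1
Op 4: read(P0, v2) -> 45. No state change.
Op 5: write(P0, v2, 166). refcount(pp2)=3>1 -> COPY to pp5. 6 ppages; refcounts: pp0:3 pp1:3 pp2:2 pp3:2 pp4:1 pp5:1
Op 6: write(P2, v2, 101). refcount(pp2)=2>1 -> COPY to pp6. 7 ppages; refcounts: pp0:3 pp1:3 pp2:1 pp3:2 pp4:1 pp5:1 pp6:1
Op 7: write(P0, v0, 116). refcount(pp0)=3>1 -> COPY to pp7. 8 ppages; refcounts: pp0:2 pp1:3 pp2:1 pp3:2 pp4:1 pp5:1 pp6:1 pp7:1
Op 8: write(P0, v2, 135). refcount(pp5)=1 -> write in place. 8 ppages; refcounts: pp0:2 pp1:3 pp2:1 pp3:2 pp4:1 pp5:1 pp6:1 pp7:1
Op 9: read(P1, v0) -> 49. No state change.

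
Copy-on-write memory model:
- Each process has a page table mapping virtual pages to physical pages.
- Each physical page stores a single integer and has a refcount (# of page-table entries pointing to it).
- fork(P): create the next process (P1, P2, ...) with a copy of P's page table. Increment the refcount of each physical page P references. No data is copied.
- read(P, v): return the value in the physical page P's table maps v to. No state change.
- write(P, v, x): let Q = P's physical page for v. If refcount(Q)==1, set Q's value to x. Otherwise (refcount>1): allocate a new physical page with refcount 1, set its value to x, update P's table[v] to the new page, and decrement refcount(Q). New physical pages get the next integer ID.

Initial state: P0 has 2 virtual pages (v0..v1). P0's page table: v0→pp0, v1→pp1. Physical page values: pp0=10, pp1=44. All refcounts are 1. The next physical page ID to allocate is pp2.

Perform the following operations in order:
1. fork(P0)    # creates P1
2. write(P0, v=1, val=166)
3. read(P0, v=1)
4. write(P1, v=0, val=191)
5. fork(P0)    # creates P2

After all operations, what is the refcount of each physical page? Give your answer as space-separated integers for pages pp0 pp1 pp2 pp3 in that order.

Op 1: fork(P0) -> P1. 2 ppages; refcounts: pp0:2 pp1:2
Op 2: write(P0, v1, 166). refcount(pp1)=2>1 -> COPY to pp2. 3 ppages; refcounts: pp0:2 pp1:1 pp2:1
Op 3: read(P0, v1) -> 166. No state change.
Op 4: write(P1, v0, 191). refcount(pp0)=2>1 -> COPY to pp3. 4 ppages; refcounts: pp0:1 pp1:1 pp2:1 pp3:1
Op 5: fork(P0) -> P2. 4 ppages; refcounts: pp0:2 pp1:1 pp2:2 pp3:1

Answer: 2 1 2 1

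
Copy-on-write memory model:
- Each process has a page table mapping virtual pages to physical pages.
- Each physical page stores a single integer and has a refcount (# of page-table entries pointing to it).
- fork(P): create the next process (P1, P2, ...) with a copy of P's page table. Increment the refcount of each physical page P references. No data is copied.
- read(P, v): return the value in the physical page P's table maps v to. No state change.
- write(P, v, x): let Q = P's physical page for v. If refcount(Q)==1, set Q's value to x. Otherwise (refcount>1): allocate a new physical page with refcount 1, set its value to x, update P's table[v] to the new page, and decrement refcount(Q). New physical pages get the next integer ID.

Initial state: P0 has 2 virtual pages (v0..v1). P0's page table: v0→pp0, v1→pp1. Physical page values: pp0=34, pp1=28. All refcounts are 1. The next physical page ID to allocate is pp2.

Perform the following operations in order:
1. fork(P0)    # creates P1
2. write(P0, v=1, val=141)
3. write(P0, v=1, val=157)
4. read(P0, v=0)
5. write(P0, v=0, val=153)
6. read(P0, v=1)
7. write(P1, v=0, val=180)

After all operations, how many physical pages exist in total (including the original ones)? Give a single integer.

Op 1: fork(P0) -> P1. 2 ppages; refcounts: pp0:2 pp1:2
Op 2: write(P0, v1, 141). refcount(pp1)=2>1 -> COPY to pp2. 3 ppages; refcounts: pp0:2 pp1:1 pp2:1
Op 3: write(P0, v1, 157). refcount(pp2)=1 -> write in place. 3 ppages; refcounts: pp0:2 pp1:1 pp2:1
Op 4: read(P0, v0) -> 34. No state change.
Op 5: write(P0, v0, 153). refcount(pp0)=2>1 -> COPY to pp3. 4 ppages; refcounts: pp0:1 pp1:1 pp2:1 pp3:1
Op 6: read(P0, v1) -> 157. No state change.
Op 7: write(P1, v0, 180). refcount(pp0)=1 -> write in place. 4 ppages; refcounts: pp0:1 pp1:1 pp2:1 pp3:1

Answer: 4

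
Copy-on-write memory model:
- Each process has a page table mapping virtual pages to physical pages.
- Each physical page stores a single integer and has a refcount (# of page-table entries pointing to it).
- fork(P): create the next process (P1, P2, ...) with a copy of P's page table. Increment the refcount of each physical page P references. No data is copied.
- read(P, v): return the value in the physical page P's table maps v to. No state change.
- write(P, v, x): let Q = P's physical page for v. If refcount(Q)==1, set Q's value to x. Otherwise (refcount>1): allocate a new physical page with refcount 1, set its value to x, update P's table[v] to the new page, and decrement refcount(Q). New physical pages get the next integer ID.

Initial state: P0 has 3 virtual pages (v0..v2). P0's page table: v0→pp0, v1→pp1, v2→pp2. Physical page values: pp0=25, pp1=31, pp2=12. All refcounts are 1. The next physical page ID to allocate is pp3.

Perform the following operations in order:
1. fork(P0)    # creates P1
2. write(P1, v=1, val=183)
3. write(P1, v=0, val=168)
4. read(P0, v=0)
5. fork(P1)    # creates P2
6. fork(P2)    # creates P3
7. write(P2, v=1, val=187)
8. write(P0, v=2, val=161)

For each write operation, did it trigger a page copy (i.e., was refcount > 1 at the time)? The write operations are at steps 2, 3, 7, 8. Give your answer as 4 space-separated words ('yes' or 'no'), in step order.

Op 1: fork(P0) -> P1. 3 ppages; refcounts: pp0:2 pp1:2 pp2:2
Op 2: write(P1, v1, 183). refcount(pp1)=2>1 -> COPY to pp3. 4 ppages; refcounts: pp0:2 pp1:1 pp2:2 pp3:1
Op 3: write(P1, v0, 168). refcount(pp0)=2>1 -> COPY to pp4. 5 ppages; refcounts: pp0:1 pp1:1 pp2:2 pp3:1 pp4:1
Op 4: read(P0, v0) -> 25. No state change.
Op 5: fork(P1) -> P2. 5 ppages; refcounts: pp0:1 pp1:1 pp2:3 pp3:2 pp4:2
Op 6: fork(P2) -> P3. 5 ppages; refcounts: pp0:1 pp1:1 pp2:4 pp3:3 pp4:3
Op 7: write(P2, v1, 187). refcount(pp3)=3>1 -> COPY to pp5. 6 ppages; refcounts: pp0:1 pp1:1 pp2:4 pp3:2 pp4:3 pp5:1
Op 8: write(P0, v2, 161). refcount(pp2)=4>1 -> COPY to pp6. 7 ppages; refcounts: pp0:1 pp1:1 pp2:3 pp3:2 pp4:3 pp5:1 pp6:1

yes yes yes yes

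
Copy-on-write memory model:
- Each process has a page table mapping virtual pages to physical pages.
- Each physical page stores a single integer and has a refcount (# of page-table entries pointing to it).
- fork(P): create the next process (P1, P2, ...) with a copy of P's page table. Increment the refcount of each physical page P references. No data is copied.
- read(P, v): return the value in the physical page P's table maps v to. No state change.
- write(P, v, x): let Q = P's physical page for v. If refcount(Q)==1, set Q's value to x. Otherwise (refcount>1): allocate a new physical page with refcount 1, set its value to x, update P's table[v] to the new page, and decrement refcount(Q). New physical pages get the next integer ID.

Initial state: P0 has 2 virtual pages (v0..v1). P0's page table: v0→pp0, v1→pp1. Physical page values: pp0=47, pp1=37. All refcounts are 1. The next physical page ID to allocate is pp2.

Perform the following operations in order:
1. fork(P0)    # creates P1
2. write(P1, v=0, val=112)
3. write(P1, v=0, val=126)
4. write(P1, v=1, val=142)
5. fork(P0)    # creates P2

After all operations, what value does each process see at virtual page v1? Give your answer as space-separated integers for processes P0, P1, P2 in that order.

Answer: 37 142 37

Derivation:
Op 1: fork(P0) -> P1. 2 ppages; refcounts: pp0:2 pp1:2
Op 2: write(P1, v0, 112). refcount(pp0)=2>1 -> COPY to pp2. 3 ppages; refcounts: pp0:1 pp1:2 pp2:1
Op 3: write(P1, v0, 126). refcount(pp2)=1 -> write in place. 3 ppages; refcounts: pp0:1 pp1:2 pp2:1
Op 4: write(P1, v1, 142). refcount(pp1)=2>1 -> COPY to pp3. 4 ppages; refcounts: pp0:1 pp1:1 pp2:1 pp3:1
Op 5: fork(P0) -> P2. 4 ppages; refcounts: pp0:2 pp1:2 pp2:1 pp3:1
P0: v1 -> pp1 = 37
P1: v1 -> pp3 = 142
P2: v1 -> pp1 = 37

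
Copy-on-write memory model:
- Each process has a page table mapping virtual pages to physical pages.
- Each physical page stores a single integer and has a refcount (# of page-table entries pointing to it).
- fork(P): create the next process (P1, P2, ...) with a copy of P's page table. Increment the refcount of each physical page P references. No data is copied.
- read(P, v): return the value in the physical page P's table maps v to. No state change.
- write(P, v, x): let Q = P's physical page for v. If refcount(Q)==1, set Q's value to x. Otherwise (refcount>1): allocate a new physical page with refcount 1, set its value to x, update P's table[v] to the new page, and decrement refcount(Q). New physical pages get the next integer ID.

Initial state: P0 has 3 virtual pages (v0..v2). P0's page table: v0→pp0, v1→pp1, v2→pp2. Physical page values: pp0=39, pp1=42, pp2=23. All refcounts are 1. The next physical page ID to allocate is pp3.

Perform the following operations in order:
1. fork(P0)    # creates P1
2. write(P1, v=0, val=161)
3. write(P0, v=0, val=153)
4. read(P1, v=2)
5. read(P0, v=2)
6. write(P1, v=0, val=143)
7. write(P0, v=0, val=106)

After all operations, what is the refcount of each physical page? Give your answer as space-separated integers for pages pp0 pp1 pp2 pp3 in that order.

Op 1: fork(P0) -> P1. 3 ppages; refcounts: pp0:2 pp1:2 pp2:2
Op 2: write(P1, v0, 161). refcount(pp0)=2>1 -> COPY to pp3. 4 ppages; refcounts: pp0:1 pp1:2 pp2:2 pp3:1
Op 3: write(P0, v0, 153). refcount(pp0)=1 -> write in place. 4 ppages; refcounts: pp0:1 pp1:2 pp2:2 pp3:1
Op 4: read(P1, v2) -> 23. No state change.
Op 5: read(P0, v2) -> 23. No state change.
Op 6: write(P1, v0, 143). refcount(pp3)=1 -> write in place. 4 ppages; refcounts: pp0:1 pp1:2 pp2:2 pp3:1
Op 7: write(P0, v0, 106). refcount(pp0)=1 -> write in place. 4 ppages; refcounts: pp0:1 pp1:2 pp2:2 pp3:1

Answer: 1 2 2 1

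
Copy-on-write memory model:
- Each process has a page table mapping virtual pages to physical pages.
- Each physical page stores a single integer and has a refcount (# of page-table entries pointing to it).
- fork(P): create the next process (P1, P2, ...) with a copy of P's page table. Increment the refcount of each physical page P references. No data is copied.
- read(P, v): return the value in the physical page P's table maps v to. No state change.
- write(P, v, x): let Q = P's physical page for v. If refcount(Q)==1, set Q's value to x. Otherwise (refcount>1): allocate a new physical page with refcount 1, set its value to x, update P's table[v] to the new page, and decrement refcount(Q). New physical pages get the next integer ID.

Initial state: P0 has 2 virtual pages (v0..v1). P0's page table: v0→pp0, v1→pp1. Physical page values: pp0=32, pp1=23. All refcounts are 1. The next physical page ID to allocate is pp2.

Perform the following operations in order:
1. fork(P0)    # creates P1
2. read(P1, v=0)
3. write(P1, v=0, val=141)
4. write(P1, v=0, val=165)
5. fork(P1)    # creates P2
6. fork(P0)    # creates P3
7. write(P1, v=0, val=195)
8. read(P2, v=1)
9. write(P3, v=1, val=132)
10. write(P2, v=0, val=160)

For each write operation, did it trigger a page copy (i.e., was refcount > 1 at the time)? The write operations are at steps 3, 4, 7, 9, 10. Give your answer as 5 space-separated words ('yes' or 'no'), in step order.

Op 1: fork(P0) -> P1. 2 ppages; refcounts: pp0:2 pp1:2
Op 2: read(P1, v0) -> 32. No state change.
Op 3: write(P1, v0, 141). refcount(pp0)=2>1 -> COPY to pp2. 3 ppages; refcounts: pp0:1 pp1:2 pp2:1
Op 4: write(P1, v0, 165). refcount(pp2)=1 -> write in place. 3 ppages; refcounts: pp0:1 pp1:2 pp2:1
Op 5: fork(P1) -> P2. 3 ppages; refcounts: pp0:1 pp1:3 pp2:2
Op 6: fork(P0) -> P3. 3 ppages; refcounts: pp0:2 pp1:4 pp2:2
Op 7: write(P1, v0, 195). refcount(pp2)=2>1 -> COPY to pp3. 4 ppages; refcounts: pp0:2 pp1:4 pp2:1 pp3:1
Op 8: read(P2, v1) -> 23. No state change.
Op 9: write(P3, v1, 132). refcount(pp1)=4>1 -> COPY to pp4. 5 ppages; refcounts: pp0:2 pp1:3 pp2:1 pp3:1 pp4:1
Op 10: write(P2, v0, 160). refcount(pp2)=1 -> write in place. 5 ppages; refcounts: pp0:2 pp1:3 pp2:1 pp3:1 pp4:1

yes no yes yes no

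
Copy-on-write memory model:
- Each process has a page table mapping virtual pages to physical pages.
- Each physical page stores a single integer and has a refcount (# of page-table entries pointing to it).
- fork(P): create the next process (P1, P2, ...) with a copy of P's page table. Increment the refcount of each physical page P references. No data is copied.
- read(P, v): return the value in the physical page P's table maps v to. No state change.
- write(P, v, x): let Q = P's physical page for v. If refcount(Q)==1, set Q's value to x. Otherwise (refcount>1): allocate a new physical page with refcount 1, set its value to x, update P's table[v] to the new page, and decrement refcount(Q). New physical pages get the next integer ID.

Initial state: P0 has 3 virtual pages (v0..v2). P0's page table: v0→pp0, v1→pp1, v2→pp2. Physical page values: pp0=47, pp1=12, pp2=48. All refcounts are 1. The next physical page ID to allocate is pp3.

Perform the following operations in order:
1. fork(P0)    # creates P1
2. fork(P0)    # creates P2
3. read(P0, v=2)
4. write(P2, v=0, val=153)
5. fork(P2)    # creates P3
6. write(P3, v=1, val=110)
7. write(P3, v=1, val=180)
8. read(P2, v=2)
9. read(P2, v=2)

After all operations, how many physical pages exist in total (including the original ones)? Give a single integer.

Op 1: fork(P0) -> P1. 3 ppages; refcounts: pp0:2 pp1:2 pp2:2
Op 2: fork(P0) -> P2. 3 ppages; refcounts: pp0:3 pp1:3 pp2:3
Op 3: read(P0, v2) -> 48. No state change.
Op 4: write(P2, v0, 153). refcount(pp0)=3>1 -> COPY to pp3. 4 ppages; refcounts: pp0:2 pp1:3 pp2:3 pp3:1
Op 5: fork(P2) -> P3. 4 ppages; refcounts: pp0:2 pp1:4 pp2:4 pp3:2
Op 6: write(P3, v1, 110). refcount(pp1)=4>1 -> COPY to pp4. 5 ppages; refcounts: pp0:2 pp1:3 pp2:4 pp3:2 pp4:1
Op 7: write(P3, v1, 180). refcount(pp4)=1 -> write in place. 5 ppages; refcounts: pp0:2 pp1:3 pp2:4 pp3:2 pp4:1
Op 8: read(P2, v2) -> 48. No state change.
Op 9: read(P2, v2) -> 48. No state change.

Answer: 5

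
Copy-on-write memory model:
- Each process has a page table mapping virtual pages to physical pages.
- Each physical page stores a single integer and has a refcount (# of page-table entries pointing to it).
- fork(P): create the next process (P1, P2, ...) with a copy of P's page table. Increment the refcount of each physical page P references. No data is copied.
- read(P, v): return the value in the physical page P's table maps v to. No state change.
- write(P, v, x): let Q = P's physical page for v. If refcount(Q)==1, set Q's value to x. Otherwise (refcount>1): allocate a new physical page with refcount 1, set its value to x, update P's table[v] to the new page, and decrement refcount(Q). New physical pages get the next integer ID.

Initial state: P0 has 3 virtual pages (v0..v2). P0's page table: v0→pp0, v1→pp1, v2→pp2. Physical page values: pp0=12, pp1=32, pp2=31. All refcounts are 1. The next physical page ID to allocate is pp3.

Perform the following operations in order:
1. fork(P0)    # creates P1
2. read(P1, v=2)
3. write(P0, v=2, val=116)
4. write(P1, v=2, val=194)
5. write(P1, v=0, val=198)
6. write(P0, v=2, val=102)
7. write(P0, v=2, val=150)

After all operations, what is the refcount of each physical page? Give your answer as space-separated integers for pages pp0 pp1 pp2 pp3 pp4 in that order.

Answer: 1 2 1 1 1

Derivation:
Op 1: fork(P0) -> P1. 3 ppages; refcounts: pp0:2 pp1:2 pp2:2
Op 2: read(P1, v2) -> 31. No state change.
Op 3: write(P0, v2, 116). refcount(pp2)=2>1 -> COPY to pp3. 4 ppages; refcounts: pp0:2 pp1:2 pp2:1 pp3:1
Op 4: write(P1, v2, 194). refcount(pp2)=1 -> write in place. 4 ppages; refcounts: pp0:2 pp1:2 pp2:1 pp3:1
Op 5: write(P1, v0, 198). refcount(pp0)=2>1 -> COPY to pp4. 5 ppages; refcounts: pp0:1 pp1:2 pp2:1 pp3:1 pp4:1
Op 6: write(P0, v2, 102). refcount(pp3)=1 -> write in place. 5 ppages; refcounts: pp0:1 pp1:2 pp2:1 pp3:1 pp4:1
Op 7: write(P0, v2, 150). refcount(pp3)=1 -> write in place. 5 ppages; refcounts: pp0:1 pp1:2 pp2:1 pp3:1 pp4:1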